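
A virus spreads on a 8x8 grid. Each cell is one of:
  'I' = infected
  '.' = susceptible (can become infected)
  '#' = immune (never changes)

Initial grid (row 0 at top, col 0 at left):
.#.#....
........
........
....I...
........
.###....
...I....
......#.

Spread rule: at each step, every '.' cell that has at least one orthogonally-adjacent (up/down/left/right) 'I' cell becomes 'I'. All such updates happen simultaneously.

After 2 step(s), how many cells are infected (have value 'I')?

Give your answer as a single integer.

Step 0 (initial): 2 infected
Step 1: +7 new -> 9 infected
Step 2: +12 new -> 21 infected

Answer: 21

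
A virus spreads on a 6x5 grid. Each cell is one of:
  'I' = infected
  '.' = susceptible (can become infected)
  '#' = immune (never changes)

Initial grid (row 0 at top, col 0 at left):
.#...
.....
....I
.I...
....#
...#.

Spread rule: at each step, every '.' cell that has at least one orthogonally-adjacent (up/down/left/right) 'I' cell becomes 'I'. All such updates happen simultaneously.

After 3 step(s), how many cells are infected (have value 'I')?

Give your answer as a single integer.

Step 0 (initial): 2 infected
Step 1: +7 new -> 9 infected
Step 2: +9 new -> 18 infected
Step 3: +6 new -> 24 infected

Answer: 24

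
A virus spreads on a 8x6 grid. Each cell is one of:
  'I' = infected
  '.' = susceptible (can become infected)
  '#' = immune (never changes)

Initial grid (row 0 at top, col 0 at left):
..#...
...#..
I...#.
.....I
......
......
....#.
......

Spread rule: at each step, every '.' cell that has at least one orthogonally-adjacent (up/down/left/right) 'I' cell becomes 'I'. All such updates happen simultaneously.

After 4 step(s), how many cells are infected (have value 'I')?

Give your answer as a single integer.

Answer: 34

Derivation:
Step 0 (initial): 2 infected
Step 1: +6 new -> 8 infected
Step 2: +9 new -> 17 infected
Step 3: +11 new -> 28 infected
Step 4: +6 new -> 34 infected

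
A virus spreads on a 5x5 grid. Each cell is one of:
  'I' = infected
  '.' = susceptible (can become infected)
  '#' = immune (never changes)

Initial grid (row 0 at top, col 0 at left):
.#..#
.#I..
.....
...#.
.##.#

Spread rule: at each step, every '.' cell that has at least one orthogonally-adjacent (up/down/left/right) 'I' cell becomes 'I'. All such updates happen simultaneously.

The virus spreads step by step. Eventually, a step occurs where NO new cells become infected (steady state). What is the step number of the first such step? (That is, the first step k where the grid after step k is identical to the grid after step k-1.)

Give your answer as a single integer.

Step 0 (initial): 1 infected
Step 1: +3 new -> 4 infected
Step 2: +5 new -> 9 infected
Step 3: +3 new -> 12 infected
Step 4: +3 new -> 15 infected
Step 5: +2 new -> 17 infected
Step 6: +0 new -> 17 infected

Answer: 6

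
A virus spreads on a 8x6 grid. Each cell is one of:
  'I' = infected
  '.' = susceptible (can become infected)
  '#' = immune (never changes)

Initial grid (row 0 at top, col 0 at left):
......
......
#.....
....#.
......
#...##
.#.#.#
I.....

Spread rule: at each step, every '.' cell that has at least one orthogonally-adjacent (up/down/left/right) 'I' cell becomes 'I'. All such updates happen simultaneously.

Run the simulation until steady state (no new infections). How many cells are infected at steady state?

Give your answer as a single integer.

Step 0 (initial): 1 infected
Step 1: +2 new -> 3 infected
Step 2: +1 new -> 4 infected
Step 3: +2 new -> 6 infected
Step 4: +2 new -> 8 infected
Step 5: +5 new -> 13 infected
Step 6: +3 new -> 16 infected
Step 7: +5 new -> 21 infected
Step 8: +5 new -> 26 infected
Step 9: +5 new -> 31 infected
Step 10: +5 new -> 36 infected
Step 11: +3 new -> 39 infected
Step 12: +1 new -> 40 infected
Step 13: +0 new -> 40 infected

Answer: 40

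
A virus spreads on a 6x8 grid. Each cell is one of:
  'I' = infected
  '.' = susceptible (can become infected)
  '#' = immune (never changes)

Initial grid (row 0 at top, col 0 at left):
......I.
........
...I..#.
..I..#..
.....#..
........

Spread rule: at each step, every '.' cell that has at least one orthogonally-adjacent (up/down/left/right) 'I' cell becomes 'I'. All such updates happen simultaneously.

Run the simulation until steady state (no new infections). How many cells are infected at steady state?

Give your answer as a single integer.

Answer: 45

Derivation:
Step 0 (initial): 3 infected
Step 1: +9 new -> 12 infected
Step 2: +13 new -> 25 infected
Step 3: +8 new -> 33 infected
Step 4: +5 new -> 38 infected
Step 5: +4 new -> 42 infected
Step 6: +3 new -> 45 infected
Step 7: +0 new -> 45 infected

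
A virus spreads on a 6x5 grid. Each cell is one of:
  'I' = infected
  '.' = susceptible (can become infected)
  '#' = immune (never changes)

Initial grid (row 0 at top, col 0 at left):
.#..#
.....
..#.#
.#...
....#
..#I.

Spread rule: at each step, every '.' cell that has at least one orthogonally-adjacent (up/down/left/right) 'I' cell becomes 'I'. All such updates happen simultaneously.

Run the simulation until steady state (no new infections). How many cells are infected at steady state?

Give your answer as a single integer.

Step 0 (initial): 1 infected
Step 1: +2 new -> 3 infected
Step 2: +2 new -> 5 infected
Step 3: +4 new -> 9 infected
Step 4: +3 new -> 12 infected
Step 5: +5 new -> 17 infected
Step 6: +3 new -> 20 infected
Step 7: +2 new -> 22 infected
Step 8: +1 new -> 23 infected
Step 9: +0 new -> 23 infected

Answer: 23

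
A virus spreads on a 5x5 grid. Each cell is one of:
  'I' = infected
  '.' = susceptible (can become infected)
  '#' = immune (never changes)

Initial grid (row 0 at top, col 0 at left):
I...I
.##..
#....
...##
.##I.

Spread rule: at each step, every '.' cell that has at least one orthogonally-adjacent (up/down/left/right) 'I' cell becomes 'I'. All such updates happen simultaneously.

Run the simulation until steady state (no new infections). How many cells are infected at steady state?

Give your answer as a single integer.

Step 0 (initial): 3 infected
Step 1: +5 new -> 8 infected
Step 2: +3 new -> 11 infected
Step 3: +1 new -> 12 infected
Step 4: +1 new -> 13 infected
Step 5: +2 new -> 15 infected
Step 6: +1 new -> 16 infected
Step 7: +1 new -> 17 infected
Step 8: +1 new -> 18 infected
Step 9: +0 new -> 18 infected

Answer: 18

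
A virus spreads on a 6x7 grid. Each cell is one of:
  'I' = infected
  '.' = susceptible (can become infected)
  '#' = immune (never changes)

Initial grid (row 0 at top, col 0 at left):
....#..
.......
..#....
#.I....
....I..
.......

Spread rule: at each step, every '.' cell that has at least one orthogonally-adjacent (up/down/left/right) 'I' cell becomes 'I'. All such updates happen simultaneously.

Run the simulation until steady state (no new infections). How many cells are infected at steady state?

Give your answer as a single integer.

Answer: 39

Derivation:
Step 0 (initial): 2 infected
Step 1: +7 new -> 9 infected
Step 2: +9 new -> 18 infected
Step 3: +9 new -> 27 infected
Step 4: +7 new -> 34 infected
Step 5: +4 new -> 38 infected
Step 6: +1 new -> 39 infected
Step 7: +0 new -> 39 infected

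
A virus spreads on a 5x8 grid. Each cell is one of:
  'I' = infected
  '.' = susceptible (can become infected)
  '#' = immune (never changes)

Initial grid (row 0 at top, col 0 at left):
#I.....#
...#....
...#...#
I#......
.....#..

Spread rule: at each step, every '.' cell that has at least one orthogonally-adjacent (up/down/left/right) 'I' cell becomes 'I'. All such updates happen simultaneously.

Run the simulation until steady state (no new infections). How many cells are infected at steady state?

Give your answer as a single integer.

Step 0 (initial): 2 infected
Step 1: +4 new -> 6 infected
Step 2: +5 new -> 11 infected
Step 3: +3 new -> 14 infected
Step 4: +4 new -> 18 infected
Step 5: +5 new -> 23 infected
Step 6: +3 new -> 26 infected
Step 7: +3 new -> 29 infected
Step 8: +1 new -> 30 infected
Step 9: +2 new -> 32 infected
Step 10: +1 new -> 33 infected
Step 11: +0 new -> 33 infected

Answer: 33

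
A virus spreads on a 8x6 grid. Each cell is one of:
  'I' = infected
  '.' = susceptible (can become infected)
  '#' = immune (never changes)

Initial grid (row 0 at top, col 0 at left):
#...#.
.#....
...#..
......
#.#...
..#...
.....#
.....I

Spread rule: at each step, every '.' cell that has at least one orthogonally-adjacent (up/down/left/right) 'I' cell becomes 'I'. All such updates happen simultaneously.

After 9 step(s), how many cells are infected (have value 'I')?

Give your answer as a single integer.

Step 0 (initial): 1 infected
Step 1: +1 new -> 2 infected
Step 2: +2 new -> 4 infected
Step 3: +3 new -> 7 infected
Step 4: +5 new -> 12 infected
Step 5: +5 new -> 17 infected
Step 6: +5 new -> 22 infected
Step 7: +5 new -> 27 infected
Step 8: +4 new -> 31 infected
Step 9: +5 new -> 36 infected

Answer: 36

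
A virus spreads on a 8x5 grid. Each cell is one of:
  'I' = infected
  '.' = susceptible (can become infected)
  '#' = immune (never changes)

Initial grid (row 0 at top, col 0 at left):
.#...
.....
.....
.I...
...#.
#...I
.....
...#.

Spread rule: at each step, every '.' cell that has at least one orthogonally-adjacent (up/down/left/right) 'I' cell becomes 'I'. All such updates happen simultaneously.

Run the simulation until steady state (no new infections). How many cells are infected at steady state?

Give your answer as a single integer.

Step 0 (initial): 2 infected
Step 1: +7 new -> 9 infected
Step 2: +11 new -> 20 infected
Step 3: +6 new -> 26 infected
Step 4: +7 new -> 33 infected
Step 5: +3 new -> 36 infected
Step 6: +0 new -> 36 infected

Answer: 36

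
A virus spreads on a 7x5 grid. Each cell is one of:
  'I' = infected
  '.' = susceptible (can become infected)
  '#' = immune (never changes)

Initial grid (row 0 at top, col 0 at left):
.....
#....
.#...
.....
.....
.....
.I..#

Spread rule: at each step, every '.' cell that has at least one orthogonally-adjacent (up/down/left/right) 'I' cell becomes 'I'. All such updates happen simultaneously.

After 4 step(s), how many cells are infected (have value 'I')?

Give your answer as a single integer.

Answer: 16

Derivation:
Step 0 (initial): 1 infected
Step 1: +3 new -> 4 infected
Step 2: +4 new -> 8 infected
Step 3: +4 new -> 12 infected
Step 4: +4 new -> 16 infected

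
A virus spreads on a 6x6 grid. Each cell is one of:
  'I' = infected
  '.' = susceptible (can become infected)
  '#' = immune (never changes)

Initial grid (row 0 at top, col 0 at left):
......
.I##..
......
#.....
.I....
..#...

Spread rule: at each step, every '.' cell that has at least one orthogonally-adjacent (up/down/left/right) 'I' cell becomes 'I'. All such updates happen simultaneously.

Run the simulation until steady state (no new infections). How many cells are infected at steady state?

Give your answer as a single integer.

Step 0 (initial): 2 infected
Step 1: +7 new -> 9 infected
Step 2: +7 new -> 16 infected
Step 3: +5 new -> 21 infected
Step 4: +5 new -> 26 infected
Step 5: +5 new -> 31 infected
Step 6: +1 new -> 32 infected
Step 7: +0 new -> 32 infected

Answer: 32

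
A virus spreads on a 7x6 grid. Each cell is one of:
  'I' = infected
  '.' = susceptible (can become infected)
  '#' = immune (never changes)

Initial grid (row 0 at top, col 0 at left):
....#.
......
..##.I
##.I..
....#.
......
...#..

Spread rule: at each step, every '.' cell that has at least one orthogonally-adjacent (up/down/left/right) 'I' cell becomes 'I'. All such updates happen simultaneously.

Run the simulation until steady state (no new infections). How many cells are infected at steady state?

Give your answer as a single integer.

Step 0 (initial): 2 infected
Step 1: +6 new -> 8 infected
Step 2: +5 new -> 13 infected
Step 3: +5 new -> 18 infected
Step 4: +7 new -> 25 infected
Step 5: +4 new -> 29 infected
Step 6: +4 new -> 33 infected
Step 7: +2 new -> 35 infected
Step 8: +0 new -> 35 infected

Answer: 35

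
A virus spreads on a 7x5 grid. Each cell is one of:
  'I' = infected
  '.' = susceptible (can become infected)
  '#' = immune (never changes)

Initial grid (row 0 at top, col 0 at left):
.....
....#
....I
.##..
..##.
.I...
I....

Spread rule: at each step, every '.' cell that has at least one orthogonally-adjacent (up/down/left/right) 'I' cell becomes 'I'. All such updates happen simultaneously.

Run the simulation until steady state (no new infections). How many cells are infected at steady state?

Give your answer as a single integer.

Step 0 (initial): 3 infected
Step 1: +6 new -> 9 infected
Step 2: +7 new -> 16 infected
Step 3: +6 new -> 22 infected
Step 4: +5 new -> 27 infected
Step 5: +2 new -> 29 infected
Step 6: +1 new -> 30 infected
Step 7: +0 new -> 30 infected

Answer: 30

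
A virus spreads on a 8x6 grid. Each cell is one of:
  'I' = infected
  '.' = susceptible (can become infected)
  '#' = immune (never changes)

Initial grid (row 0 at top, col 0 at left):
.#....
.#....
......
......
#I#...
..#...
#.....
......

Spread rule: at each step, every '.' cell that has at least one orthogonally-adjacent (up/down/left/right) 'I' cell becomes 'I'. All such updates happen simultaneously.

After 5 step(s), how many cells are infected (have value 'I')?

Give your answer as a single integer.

Step 0 (initial): 1 infected
Step 1: +2 new -> 3 infected
Step 2: +5 new -> 8 infected
Step 3: +5 new -> 13 infected
Step 4: +8 new -> 21 infected
Step 5: +9 new -> 30 infected

Answer: 30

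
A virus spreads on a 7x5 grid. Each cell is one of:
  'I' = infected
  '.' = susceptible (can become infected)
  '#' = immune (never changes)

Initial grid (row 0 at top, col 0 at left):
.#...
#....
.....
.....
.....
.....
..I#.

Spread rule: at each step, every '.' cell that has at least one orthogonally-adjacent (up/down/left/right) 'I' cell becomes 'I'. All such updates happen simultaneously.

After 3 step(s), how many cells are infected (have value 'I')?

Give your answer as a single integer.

Step 0 (initial): 1 infected
Step 1: +2 new -> 3 infected
Step 2: +4 new -> 7 infected
Step 3: +5 new -> 12 infected

Answer: 12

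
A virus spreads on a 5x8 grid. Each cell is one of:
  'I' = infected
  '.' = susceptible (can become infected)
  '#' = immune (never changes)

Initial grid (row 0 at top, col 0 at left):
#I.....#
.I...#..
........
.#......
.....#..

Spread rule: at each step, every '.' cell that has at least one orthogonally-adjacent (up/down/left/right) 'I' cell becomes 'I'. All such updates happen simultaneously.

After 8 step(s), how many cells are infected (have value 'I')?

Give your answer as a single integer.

Step 0 (initial): 2 infected
Step 1: +4 new -> 6 infected
Step 2: +4 new -> 10 infected
Step 3: +5 new -> 15 infected
Step 4: +5 new -> 20 infected
Step 5: +5 new -> 25 infected
Step 6: +4 new -> 29 infected
Step 7: +3 new -> 32 infected
Step 8: +2 new -> 34 infected

Answer: 34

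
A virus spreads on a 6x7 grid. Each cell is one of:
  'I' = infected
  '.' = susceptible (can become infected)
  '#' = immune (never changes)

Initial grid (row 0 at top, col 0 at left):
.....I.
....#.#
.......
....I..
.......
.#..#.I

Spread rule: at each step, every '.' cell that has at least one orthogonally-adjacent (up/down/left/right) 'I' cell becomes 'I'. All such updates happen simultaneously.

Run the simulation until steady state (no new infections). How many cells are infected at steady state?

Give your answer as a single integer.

Answer: 38

Derivation:
Step 0 (initial): 3 infected
Step 1: +9 new -> 12 infected
Step 2: +7 new -> 19 infected
Step 3: +7 new -> 26 infected
Step 4: +6 new -> 32 infected
Step 5: +4 new -> 36 infected
Step 6: +2 new -> 38 infected
Step 7: +0 new -> 38 infected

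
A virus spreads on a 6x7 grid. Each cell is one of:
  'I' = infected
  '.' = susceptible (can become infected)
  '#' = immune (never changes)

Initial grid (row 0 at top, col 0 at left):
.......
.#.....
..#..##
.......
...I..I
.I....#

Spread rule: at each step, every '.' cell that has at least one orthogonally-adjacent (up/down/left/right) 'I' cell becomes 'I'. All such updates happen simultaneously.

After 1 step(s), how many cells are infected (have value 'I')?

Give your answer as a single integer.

Step 0 (initial): 3 infected
Step 1: +9 new -> 12 infected

Answer: 12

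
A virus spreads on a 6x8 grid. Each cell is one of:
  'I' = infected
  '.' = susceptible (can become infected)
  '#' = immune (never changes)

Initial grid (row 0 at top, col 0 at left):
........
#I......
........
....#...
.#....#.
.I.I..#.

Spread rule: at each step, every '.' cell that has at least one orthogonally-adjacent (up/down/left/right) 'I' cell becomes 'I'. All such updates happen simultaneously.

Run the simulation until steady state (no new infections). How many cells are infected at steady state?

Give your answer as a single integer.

Answer: 43

Derivation:
Step 0 (initial): 3 infected
Step 1: +7 new -> 10 infected
Step 2: +11 new -> 21 infected
Step 3: +6 new -> 27 infected
Step 4: +4 new -> 31 infected
Step 5: +4 new -> 35 infected
Step 6: +4 new -> 39 infected
Step 7: +3 new -> 42 infected
Step 8: +1 new -> 43 infected
Step 9: +0 new -> 43 infected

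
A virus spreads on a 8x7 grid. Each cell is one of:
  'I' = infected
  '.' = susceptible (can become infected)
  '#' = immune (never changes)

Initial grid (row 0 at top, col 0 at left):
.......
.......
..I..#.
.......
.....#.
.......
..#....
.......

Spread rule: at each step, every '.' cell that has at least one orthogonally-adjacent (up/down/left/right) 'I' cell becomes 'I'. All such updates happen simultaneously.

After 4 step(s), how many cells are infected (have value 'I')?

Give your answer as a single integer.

Answer: 30

Derivation:
Step 0 (initial): 1 infected
Step 1: +4 new -> 5 infected
Step 2: +8 new -> 13 infected
Step 3: +9 new -> 22 infected
Step 4: +8 new -> 30 infected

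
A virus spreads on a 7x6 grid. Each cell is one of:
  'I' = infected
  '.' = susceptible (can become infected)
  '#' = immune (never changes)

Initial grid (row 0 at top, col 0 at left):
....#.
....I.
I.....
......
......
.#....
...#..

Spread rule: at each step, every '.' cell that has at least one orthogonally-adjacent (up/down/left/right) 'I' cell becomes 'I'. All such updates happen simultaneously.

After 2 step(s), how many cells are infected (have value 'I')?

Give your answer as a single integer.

Step 0 (initial): 2 infected
Step 1: +6 new -> 8 infected
Step 2: +11 new -> 19 infected

Answer: 19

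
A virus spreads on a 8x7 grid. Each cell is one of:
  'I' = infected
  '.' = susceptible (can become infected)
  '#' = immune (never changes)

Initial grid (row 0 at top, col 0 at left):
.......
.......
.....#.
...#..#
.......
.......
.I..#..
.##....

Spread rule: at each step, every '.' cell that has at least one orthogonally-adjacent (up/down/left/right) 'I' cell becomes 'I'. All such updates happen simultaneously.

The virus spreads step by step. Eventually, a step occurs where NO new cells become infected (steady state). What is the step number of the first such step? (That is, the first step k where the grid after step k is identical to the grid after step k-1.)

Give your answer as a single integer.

Answer: 12

Derivation:
Step 0 (initial): 1 infected
Step 1: +3 new -> 4 infected
Step 2: +5 new -> 9 infected
Step 3: +5 new -> 14 infected
Step 4: +6 new -> 20 infected
Step 5: +6 new -> 26 infected
Step 6: +9 new -> 35 infected
Step 7: +7 new -> 42 infected
Step 8: +2 new -> 44 infected
Step 9: +2 new -> 46 infected
Step 10: +2 new -> 48 infected
Step 11: +2 new -> 50 infected
Step 12: +0 new -> 50 infected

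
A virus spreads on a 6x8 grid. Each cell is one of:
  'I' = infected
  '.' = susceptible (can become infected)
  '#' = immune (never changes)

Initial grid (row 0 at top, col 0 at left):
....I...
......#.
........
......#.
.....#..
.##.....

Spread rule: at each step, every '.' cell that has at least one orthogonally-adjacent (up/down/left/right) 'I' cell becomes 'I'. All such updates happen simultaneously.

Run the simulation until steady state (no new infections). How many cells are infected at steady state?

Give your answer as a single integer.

Step 0 (initial): 1 infected
Step 1: +3 new -> 4 infected
Step 2: +5 new -> 9 infected
Step 3: +6 new -> 15 infected
Step 4: +8 new -> 23 infected
Step 5: +6 new -> 29 infected
Step 6: +6 new -> 35 infected
Step 7: +4 new -> 39 infected
Step 8: +3 new -> 42 infected
Step 9: +1 new -> 43 infected
Step 10: +0 new -> 43 infected

Answer: 43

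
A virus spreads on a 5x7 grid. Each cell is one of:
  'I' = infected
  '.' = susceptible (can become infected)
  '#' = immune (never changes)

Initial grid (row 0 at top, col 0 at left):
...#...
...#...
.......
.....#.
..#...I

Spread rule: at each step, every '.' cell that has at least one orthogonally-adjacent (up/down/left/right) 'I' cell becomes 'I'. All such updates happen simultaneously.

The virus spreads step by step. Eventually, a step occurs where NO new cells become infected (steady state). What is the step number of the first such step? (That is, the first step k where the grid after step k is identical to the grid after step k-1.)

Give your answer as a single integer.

Step 0 (initial): 1 infected
Step 1: +2 new -> 3 infected
Step 2: +2 new -> 5 infected
Step 3: +4 new -> 9 infected
Step 4: +4 new -> 13 infected
Step 5: +4 new -> 17 infected
Step 6: +3 new -> 20 infected
Step 7: +4 new -> 24 infected
Step 8: +4 new -> 28 infected
Step 9: +2 new -> 30 infected
Step 10: +1 new -> 31 infected
Step 11: +0 new -> 31 infected

Answer: 11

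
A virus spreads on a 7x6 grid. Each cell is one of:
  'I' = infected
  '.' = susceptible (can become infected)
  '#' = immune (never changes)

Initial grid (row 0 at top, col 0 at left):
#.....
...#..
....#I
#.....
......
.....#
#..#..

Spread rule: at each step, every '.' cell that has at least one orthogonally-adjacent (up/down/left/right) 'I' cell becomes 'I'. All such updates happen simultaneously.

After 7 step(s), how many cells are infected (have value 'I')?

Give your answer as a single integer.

Step 0 (initial): 1 infected
Step 1: +2 new -> 3 infected
Step 2: +4 new -> 7 infected
Step 3: +3 new -> 10 infected
Step 4: +5 new -> 15 infected
Step 5: +6 new -> 21 infected
Step 6: +6 new -> 27 infected
Step 7: +5 new -> 32 infected

Answer: 32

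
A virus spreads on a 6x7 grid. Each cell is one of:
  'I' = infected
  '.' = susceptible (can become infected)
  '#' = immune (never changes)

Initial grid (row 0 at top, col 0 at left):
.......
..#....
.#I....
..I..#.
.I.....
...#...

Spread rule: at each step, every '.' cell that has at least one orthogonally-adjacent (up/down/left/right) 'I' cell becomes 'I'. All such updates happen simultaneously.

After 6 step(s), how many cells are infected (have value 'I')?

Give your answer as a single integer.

Step 0 (initial): 3 infected
Step 1: +6 new -> 9 infected
Step 2: +7 new -> 16 infected
Step 3: +5 new -> 21 infected
Step 4: +7 new -> 28 infected
Step 5: +8 new -> 36 infected
Step 6: +2 new -> 38 infected

Answer: 38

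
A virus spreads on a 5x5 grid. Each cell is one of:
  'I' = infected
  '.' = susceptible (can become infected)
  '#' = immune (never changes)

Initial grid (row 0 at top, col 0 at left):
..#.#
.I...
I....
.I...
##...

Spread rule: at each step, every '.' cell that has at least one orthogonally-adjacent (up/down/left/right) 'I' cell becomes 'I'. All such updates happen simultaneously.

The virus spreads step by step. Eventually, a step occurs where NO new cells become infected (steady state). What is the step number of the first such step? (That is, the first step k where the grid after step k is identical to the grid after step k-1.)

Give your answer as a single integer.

Answer: 5

Derivation:
Step 0 (initial): 3 infected
Step 1: +6 new -> 9 infected
Step 2: +5 new -> 14 infected
Step 3: +5 new -> 19 infected
Step 4: +2 new -> 21 infected
Step 5: +0 new -> 21 infected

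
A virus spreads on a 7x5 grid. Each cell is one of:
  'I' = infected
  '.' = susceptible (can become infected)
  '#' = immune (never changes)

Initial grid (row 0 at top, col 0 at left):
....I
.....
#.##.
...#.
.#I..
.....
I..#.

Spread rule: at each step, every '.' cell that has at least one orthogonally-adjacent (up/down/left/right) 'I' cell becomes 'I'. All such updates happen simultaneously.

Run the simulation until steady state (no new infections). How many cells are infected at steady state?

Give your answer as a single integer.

Step 0 (initial): 3 infected
Step 1: +7 new -> 10 infected
Step 2: +9 new -> 19 infected
Step 3: +6 new -> 25 infected
Step 4: +3 new -> 28 infected
Step 5: +1 new -> 29 infected
Step 6: +0 new -> 29 infected

Answer: 29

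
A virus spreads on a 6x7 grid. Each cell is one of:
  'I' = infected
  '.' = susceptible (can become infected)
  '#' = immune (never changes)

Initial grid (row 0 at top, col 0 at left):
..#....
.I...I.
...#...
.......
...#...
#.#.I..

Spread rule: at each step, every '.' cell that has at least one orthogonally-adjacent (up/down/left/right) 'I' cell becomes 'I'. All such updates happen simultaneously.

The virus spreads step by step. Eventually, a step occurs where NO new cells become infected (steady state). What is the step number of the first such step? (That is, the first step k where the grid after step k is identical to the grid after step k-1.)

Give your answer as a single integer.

Answer: 5

Derivation:
Step 0 (initial): 3 infected
Step 1: +11 new -> 14 infected
Step 2: +13 new -> 27 infected
Step 3: +7 new -> 34 infected
Step 4: +3 new -> 37 infected
Step 5: +0 new -> 37 infected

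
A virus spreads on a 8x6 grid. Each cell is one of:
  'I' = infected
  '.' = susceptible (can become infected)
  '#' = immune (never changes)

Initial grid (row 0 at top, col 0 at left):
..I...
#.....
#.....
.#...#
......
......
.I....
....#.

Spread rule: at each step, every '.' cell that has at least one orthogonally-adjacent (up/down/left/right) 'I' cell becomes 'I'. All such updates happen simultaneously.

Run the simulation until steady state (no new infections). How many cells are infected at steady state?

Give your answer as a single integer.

Step 0 (initial): 2 infected
Step 1: +7 new -> 9 infected
Step 2: +11 new -> 20 infected
Step 3: +10 new -> 30 infected
Step 4: +7 new -> 37 infected
Step 5: +5 new -> 42 infected
Step 6: +1 new -> 43 infected
Step 7: +0 new -> 43 infected

Answer: 43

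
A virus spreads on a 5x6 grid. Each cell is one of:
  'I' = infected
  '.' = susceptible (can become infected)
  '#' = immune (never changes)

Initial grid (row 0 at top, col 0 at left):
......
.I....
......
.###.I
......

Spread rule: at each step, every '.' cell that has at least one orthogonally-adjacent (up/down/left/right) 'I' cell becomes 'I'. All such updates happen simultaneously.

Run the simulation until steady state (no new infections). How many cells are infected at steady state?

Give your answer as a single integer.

Step 0 (initial): 2 infected
Step 1: +7 new -> 9 infected
Step 2: +8 new -> 17 infected
Step 3: +6 new -> 23 infected
Step 4: +3 new -> 26 infected
Step 5: +1 new -> 27 infected
Step 6: +0 new -> 27 infected

Answer: 27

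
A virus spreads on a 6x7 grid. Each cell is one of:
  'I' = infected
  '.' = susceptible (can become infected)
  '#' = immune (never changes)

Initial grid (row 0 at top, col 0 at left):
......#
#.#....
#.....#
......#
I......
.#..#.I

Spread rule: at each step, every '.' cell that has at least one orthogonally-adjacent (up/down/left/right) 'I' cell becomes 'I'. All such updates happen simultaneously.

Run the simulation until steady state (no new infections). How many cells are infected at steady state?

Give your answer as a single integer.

Step 0 (initial): 2 infected
Step 1: +5 new -> 7 infected
Step 2: +3 new -> 10 infected
Step 3: +6 new -> 16 infected
Step 4: +6 new -> 22 infected
Step 5: +4 new -> 26 infected
Step 6: +6 new -> 32 infected
Step 7: +2 new -> 34 infected
Step 8: +0 new -> 34 infected

Answer: 34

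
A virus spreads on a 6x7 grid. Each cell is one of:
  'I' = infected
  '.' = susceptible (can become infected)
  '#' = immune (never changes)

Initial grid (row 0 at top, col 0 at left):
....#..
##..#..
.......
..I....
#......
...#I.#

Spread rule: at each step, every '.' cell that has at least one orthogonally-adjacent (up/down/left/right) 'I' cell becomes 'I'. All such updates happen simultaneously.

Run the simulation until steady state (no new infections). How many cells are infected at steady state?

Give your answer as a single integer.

Answer: 35

Derivation:
Step 0 (initial): 2 infected
Step 1: +6 new -> 8 infected
Step 2: +9 new -> 17 infected
Step 3: +7 new -> 24 infected
Step 4: +5 new -> 29 infected
Step 5: +3 new -> 32 infected
Step 6: +2 new -> 34 infected
Step 7: +1 new -> 35 infected
Step 8: +0 new -> 35 infected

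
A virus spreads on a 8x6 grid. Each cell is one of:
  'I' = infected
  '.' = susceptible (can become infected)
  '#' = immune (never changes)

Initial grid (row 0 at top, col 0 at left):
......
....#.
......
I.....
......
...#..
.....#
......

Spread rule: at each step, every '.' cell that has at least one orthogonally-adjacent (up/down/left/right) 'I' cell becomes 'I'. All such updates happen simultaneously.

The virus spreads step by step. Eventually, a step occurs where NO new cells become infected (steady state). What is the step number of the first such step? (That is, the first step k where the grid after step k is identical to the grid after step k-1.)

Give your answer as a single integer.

Step 0 (initial): 1 infected
Step 1: +3 new -> 4 infected
Step 2: +5 new -> 9 infected
Step 3: +7 new -> 16 infected
Step 4: +8 new -> 24 infected
Step 5: +7 new -> 31 infected
Step 6: +6 new -> 37 infected
Step 7: +5 new -> 42 infected
Step 8: +2 new -> 44 infected
Step 9: +1 new -> 45 infected
Step 10: +0 new -> 45 infected

Answer: 10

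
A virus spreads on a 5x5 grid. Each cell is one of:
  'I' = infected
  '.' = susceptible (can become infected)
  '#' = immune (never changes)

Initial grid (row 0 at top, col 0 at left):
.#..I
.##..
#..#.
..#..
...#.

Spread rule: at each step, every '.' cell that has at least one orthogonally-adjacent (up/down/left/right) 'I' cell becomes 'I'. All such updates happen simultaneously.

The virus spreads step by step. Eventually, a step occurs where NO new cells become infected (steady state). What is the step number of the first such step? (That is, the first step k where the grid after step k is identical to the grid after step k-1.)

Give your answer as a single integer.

Answer: 5

Derivation:
Step 0 (initial): 1 infected
Step 1: +2 new -> 3 infected
Step 2: +3 new -> 6 infected
Step 3: +1 new -> 7 infected
Step 4: +2 new -> 9 infected
Step 5: +0 new -> 9 infected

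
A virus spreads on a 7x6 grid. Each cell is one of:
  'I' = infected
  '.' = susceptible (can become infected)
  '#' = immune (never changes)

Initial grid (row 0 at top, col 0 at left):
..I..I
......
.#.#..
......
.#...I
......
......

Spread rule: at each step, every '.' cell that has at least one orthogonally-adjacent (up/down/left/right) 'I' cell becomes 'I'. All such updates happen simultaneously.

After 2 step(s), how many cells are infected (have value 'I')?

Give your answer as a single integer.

Step 0 (initial): 3 infected
Step 1: +8 new -> 11 infected
Step 2: +10 new -> 21 infected

Answer: 21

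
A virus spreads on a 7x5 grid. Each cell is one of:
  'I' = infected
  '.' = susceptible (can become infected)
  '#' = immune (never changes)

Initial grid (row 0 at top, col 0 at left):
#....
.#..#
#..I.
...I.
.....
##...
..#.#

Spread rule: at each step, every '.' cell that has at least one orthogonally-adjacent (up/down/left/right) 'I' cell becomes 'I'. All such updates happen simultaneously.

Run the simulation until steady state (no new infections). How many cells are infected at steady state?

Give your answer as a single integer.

Answer: 24

Derivation:
Step 0 (initial): 2 infected
Step 1: +6 new -> 8 infected
Step 2: +7 new -> 15 infected
Step 3: +7 new -> 22 infected
Step 4: +2 new -> 24 infected
Step 5: +0 new -> 24 infected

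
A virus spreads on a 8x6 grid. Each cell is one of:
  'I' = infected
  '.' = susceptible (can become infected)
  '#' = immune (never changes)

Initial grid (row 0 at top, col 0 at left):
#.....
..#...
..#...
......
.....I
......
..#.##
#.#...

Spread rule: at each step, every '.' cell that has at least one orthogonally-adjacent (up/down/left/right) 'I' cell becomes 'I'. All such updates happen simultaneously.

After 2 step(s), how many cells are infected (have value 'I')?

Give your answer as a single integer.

Step 0 (initial): 1 infected
Step 1: +3 new -> 4 infected
Step 2: +4 new -> 8 infected

Answer: 8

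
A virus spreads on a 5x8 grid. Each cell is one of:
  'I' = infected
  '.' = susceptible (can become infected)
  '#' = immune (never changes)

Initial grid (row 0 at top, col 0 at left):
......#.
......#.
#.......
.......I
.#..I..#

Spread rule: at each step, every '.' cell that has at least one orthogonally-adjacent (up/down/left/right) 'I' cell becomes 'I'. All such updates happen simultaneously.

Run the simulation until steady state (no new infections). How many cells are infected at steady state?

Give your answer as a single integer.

Answer: 35

Derivation:
Step 0 (initial): 2 infected
Step 1: +5 new -> 7 infected
Step 2: +7 new -> 14 infected
Step 3: +5 new -> 19 infected
Step 4: +5 new -> 24 infected
Step 5: +5 new -> 29 infected
Step 6: +3 new -> 32 infected
Step 7: +2 new -> 34 infected
Step 8: +1 new -> 35 infected
Step 9: +0 new -> 35 infected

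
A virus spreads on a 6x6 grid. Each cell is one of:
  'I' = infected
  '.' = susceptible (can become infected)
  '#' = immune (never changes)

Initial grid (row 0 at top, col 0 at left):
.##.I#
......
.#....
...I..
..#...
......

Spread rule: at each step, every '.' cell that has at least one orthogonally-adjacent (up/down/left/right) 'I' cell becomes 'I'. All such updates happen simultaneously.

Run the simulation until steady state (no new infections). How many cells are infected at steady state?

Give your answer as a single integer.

Answer: 31

Derivation:
Step 0 (initial): 2 infected
Step 1: +6 new -> 8 infected
Step 2: +8 new -> 16 infected
Step 3: +7 new -> 23 infected
Step 4: +5 new -> 28 infected
Step 5: +2 new -> 30 infected
Step 6: +1 new -> 31 infected
Step 7: +0 new -> 31 infected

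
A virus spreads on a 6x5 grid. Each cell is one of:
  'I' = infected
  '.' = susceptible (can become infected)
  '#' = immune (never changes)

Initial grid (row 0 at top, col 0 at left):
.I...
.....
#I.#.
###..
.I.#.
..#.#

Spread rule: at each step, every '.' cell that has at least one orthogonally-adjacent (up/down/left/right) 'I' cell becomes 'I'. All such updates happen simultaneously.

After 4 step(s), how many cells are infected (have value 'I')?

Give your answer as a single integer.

Step 0 (initial): 3 infected
Step 1: +7 new -> 10 infected
Step 2: +4 new -> 14 infected
Step 3: +2 new -> 16 infected
Step 4: +1 new -> 17 infected

Answer: 17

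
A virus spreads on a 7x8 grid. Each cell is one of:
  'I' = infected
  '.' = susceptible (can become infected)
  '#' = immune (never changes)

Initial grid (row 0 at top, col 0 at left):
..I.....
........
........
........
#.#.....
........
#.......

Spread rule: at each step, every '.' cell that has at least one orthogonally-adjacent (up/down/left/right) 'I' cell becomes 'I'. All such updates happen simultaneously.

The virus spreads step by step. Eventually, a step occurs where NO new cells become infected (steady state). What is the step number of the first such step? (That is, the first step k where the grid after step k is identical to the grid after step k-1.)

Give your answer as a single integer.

Step 0 (initial): 1 infected
Step 1: +3 new -> 4 infected
Step 2: +5 new -> 9 infected
Step 3: +6 new -> 15 infected
Step 4: +6 new -> 21 infected
Step 5: +7 new -> 28 infected
Step 6: +6 new -> 34 infected
Step 7: +8 new -> 42 infected
Step 8: +5 new -> 47 infected
Step 9: +3 new -> 50 infected
Step 10: +2 new -> 52 infected
Step 11: +1 new -> 53 infected
Step 12: +0 new -> 53 infected

Answer: 12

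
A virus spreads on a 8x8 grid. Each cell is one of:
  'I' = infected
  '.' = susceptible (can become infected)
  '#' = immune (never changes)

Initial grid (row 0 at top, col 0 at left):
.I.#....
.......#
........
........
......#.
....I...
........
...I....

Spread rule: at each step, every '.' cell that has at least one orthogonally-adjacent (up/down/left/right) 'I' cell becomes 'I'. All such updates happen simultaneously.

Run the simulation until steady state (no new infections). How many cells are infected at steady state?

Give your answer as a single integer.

Step 0 (initial): 3 infected
Step 1: +10 new -> 13 infected
Step 2: +12 new -> 25 infected
Step 3: +14 new -> 39 infected
Step 4: +12 new -> 51 infected
Step 5: +5 new -> 56 infected
Step 6: +3 new -> 59 infected
Step 7: +1 new -> 60 infected
Step 8: +1 new -> 61 infected
Step 9: +0 new -> 61 infected

Answer: 61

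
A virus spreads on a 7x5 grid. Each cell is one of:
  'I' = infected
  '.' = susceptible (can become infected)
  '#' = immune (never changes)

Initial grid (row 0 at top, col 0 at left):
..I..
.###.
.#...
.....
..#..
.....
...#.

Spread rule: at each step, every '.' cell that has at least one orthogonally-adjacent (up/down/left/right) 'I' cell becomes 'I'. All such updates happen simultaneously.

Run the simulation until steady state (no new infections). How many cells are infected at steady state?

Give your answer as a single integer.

Step 0 (initial): 1 infected
Step 1: +2 new -> 3 infected
Step 2: +2 new -> 5 infected
Step 3: +2 new -> 7 infected
Step 4: +2 new -> 9 infected
Step 5: +3 new -> 12 infected
Step 6: +5 new -> 17 infected
Step 7: +5 new -> 22 infected
Step 8: +4 new -> 26 infected
Step 9: +2 new -> 28 infected
Step 10: +1 new -> 29 infected
Step 11: +0 new -> 29 infected

Answer: 29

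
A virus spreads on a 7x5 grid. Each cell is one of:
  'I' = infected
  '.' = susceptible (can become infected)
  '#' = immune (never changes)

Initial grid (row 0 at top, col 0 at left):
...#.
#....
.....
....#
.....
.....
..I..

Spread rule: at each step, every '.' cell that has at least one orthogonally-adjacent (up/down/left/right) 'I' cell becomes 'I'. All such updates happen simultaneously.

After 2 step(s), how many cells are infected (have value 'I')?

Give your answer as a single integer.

Answer: 9

Derivation:
Step 0 (initial): 1 infected
Step 1: +3 new -> 4 infected
Step 2: +5 new -> 9 infected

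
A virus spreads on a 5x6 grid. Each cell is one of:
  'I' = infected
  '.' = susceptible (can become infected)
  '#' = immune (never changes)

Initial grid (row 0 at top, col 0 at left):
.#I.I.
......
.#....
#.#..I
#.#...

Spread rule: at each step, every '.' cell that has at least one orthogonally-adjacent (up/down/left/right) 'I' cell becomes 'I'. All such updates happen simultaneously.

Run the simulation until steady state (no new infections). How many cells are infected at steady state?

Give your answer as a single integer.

Step 0 (initial): 3 infected
Step 1: +7 new -> 10 infected
Step 2: +7 new -> 17 infected
Step 3: +3 new -> 20 infected
Step 4: +2 new -> 22 infected
Step 5: +0 new -> 22 infected

Answer: 22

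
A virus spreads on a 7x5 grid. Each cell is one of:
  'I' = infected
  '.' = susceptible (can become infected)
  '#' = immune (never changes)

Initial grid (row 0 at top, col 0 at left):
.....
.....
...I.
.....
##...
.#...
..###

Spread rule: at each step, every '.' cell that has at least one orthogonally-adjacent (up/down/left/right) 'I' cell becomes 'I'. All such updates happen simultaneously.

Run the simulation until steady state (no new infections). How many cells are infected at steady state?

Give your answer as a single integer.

Answer: 26

Derivation:
Step 0 (initial): 1 infected
Step 1: +4 new -> 5 infected
Step 2: +7 new -> 12 infected
Step 3: +8 new -> 20 infected
Step 4: +5 new -> 25 infected
Step 5: +1 new -> 26 infected
Step 6: +0 new -> 26 infected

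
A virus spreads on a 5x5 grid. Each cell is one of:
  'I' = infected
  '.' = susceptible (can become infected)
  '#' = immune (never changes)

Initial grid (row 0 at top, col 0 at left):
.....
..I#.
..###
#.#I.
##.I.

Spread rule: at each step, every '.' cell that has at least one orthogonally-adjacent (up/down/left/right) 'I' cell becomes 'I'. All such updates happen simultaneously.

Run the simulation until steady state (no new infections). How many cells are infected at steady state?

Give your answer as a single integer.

Step 0 (initial): 3 infected
Step 1: +5 new -> 8 infected
Step 2: +4 new -> 12 infected
Step 3: +4 new -> 16 infected
Step 4: +1 new -> 17 infected
Step 5: +0 new -> 17 infected

Answer: 17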